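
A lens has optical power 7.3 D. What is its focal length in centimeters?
f = 1/P = 13.7 cm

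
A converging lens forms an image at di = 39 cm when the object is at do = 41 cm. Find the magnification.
M = −di/do = -0.9512 (inverted image)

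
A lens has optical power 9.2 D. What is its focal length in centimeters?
f = 1/P = 10.87 cm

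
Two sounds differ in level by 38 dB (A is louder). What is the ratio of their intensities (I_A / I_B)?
I_A/I_B = 10^(Δβ/10) = 6310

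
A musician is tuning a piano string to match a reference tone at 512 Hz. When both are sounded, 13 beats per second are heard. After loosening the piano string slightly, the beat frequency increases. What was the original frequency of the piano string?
499 Hz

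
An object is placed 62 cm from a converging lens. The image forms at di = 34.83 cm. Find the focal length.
1/f = 1/do + 1/di → f = 22.3 cm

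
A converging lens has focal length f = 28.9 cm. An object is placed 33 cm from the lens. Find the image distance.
1/di = 1/f − 1/do → di = 232.6 cm (real image)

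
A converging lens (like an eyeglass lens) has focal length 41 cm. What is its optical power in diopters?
P = 1/f = 2.439 D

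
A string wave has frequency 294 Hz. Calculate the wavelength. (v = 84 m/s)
λ = v/f = 0.2857 m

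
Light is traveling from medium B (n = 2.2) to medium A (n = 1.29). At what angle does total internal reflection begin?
θc = arcsin(n₂/n₁) = 35.9°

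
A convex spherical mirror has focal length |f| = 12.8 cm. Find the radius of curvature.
R = 2|f| = 25.6 cm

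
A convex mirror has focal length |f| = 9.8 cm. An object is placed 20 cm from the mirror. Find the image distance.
f = −9.8 cm (convex); 1/di = 1/f − 1/do → di = -6.577 cm (virtual image, behind mirror)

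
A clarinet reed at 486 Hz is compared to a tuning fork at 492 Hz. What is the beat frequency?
6 Hz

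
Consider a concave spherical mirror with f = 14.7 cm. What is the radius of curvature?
R = 2|f| = 29.4 cm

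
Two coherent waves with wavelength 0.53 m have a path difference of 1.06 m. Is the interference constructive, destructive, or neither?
constructive — path difference = 2λ, a whole number of wavelengths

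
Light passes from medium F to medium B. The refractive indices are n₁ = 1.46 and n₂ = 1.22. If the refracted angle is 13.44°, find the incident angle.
sin θ₁ = (n₂/n₁)·sin θ₂ → θ₁ = 11.2°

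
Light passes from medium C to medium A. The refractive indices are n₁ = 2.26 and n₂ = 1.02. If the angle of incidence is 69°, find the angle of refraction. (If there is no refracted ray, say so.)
sin θ₂ = (n₁/n₂)·sin θ₁ = 2.069 > 1, so there is no refracted ray — the light undergoes total internal reflection.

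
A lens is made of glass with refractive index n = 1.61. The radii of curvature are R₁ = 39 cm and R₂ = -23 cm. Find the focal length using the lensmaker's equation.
1/f = (n − 1)(1/R₁ − 1/R₂) → f = 23.72 cm (converging lens)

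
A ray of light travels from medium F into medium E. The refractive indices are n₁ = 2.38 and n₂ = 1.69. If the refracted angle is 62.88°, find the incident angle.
sin θ₁ = (n₂/n₁)·sin θ₂ → θ₁ = 39.2°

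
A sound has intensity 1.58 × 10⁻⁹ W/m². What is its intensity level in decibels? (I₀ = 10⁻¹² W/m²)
β = 10·log₁₀(I/I₀) = 31.99 dB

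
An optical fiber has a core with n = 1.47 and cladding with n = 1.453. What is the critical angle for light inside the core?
θc = arcsin(n_cladding/n_core) = 81.28°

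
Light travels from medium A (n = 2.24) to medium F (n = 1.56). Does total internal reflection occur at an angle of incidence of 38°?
θc = arcsin(n₂/n₁) = 44.14°; 38° < θc, so no — the ray refracts.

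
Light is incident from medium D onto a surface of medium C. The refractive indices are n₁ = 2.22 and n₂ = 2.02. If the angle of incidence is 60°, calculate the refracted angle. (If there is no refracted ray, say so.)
sin θ₂ = (n₁/n₂)·sin θ₁ = 0.9518 → θ₂ = 72.13°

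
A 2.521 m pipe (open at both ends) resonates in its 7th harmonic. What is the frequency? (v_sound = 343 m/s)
fₙ = nv/(2L) = 476.2 Hz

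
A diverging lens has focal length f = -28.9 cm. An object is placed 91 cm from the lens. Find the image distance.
1/di = 1/f − 1/do → di = -21.93 cm (virtual image)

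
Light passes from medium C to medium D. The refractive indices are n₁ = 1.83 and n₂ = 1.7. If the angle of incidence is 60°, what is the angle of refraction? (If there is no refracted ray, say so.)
sin θ₂ = (n₁/n₂)·sin θ₁ = 0.9323 → θ₂ = 68.79°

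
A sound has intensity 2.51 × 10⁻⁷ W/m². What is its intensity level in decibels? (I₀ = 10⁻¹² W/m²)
β = 10·log₁₀(I/I₀) = 54 dB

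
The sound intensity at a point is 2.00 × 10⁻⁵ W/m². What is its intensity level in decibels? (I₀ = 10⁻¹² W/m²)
β = 10·log₁₀(I/I₀) = 73.01 dB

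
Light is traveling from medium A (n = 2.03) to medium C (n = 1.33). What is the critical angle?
θc = arcsin(n₂/n₁) = 40.93°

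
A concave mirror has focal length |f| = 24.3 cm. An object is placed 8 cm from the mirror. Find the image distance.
f = +24.3 cm (concave); 1/di = 1/f − 1/do → di = -11.93 cm (virtual image, behind mirror)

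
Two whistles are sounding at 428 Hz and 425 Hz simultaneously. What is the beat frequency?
3 Hz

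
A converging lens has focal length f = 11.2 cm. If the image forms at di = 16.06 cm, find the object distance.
1/do = 1/f − 1/di → do = 37.01 cm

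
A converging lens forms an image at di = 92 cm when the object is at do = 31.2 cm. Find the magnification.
M = −di/do = -2.949 (inverted image)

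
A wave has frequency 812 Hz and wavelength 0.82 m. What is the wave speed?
v = fλ = 665.8 m/s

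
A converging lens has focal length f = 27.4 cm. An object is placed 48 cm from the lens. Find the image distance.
1/di = 1/f − 1/do → di = 63.84 cm (real image)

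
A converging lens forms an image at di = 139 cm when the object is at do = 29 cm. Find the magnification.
M = −di/do = -4.793 (inverted image)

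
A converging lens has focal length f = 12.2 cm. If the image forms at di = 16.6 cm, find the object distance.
1/do = 1/f − 1/di → do = 46.03 cm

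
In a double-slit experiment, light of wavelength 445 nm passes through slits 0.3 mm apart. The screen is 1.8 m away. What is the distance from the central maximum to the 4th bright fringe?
y = mλL/d = 10.68 mm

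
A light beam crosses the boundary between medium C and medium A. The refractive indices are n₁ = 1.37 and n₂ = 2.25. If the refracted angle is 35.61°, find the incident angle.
sin θ₁ = (n₂/n₁)·sin θ₂ → θ₁ = 72.99°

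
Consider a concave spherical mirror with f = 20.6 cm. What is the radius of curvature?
R = 2|f| = 41.2 cm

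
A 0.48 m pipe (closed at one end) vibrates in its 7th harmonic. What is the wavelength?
λₙ = 4L/n = 0.2743 m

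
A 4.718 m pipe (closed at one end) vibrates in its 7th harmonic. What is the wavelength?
λₙ = 4L/n = 2.696 m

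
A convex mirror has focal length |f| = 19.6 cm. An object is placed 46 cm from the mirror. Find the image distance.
f = −19.6 cm (convex); 1/di = 1/f − 1/do → di = -13.74 cm (virtual image, behind mirror)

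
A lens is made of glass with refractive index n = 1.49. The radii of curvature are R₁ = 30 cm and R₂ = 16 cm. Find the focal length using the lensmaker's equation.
1/f = (n − 1)(1/R₁ − 1/R₂) → f = -69.97 cm (diverging lens)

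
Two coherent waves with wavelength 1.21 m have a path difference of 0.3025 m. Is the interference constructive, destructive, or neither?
neither (partial) — path difference = 0.25λ, neither a whole number of wavelengths nor an odd multiple of λ/2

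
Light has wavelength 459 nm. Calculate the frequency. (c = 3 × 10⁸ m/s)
f = c/λ = 6.536 × 10¹⁴ Hz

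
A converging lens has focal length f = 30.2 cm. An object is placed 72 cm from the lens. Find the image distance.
1/di = 1/f − 1/do → di = 52.02 cm (real image)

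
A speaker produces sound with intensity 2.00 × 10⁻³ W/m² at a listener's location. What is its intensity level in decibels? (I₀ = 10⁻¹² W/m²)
β = 10·log₁₀(I/I₀) = 93.01 dB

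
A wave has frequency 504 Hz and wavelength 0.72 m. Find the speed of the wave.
v = fλ = 362.9 m/s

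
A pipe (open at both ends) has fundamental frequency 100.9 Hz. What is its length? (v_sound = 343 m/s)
L = v/(2f₁) = 1.7 m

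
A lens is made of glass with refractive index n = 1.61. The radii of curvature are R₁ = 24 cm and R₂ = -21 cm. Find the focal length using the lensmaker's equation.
1/f = (n − 1)(1/R₁ − 1/R₂) → f = 18.36 cm (converging lens)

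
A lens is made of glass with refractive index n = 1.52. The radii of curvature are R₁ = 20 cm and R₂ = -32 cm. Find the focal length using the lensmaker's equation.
1/f = (n − 1)(1/R₁ − 1/R₂) → f = 23.67 cm (converging lens)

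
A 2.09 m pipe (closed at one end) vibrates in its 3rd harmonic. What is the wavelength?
λₙ = 4L/n = 2.787 m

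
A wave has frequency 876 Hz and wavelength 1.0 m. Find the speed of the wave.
v = fλ = 876 m/s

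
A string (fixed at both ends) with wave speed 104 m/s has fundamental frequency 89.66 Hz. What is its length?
L = v/(2f₁) = 0.58 m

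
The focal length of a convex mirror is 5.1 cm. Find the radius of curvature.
R = 2|f| = 10.2 cm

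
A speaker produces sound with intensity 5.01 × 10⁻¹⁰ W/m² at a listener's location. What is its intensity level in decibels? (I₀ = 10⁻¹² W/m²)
β = 10·log₁₀(I/I₀) = 27 dB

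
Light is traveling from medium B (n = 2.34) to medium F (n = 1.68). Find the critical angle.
θc = arcsin(n₂/n₁) = 45.89°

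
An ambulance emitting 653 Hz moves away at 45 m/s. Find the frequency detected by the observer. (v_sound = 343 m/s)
f_obs = f·v/(v + v_s) = 577.3 Hz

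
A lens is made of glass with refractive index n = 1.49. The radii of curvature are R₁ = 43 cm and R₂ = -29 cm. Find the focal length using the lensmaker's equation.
1/f = (n − 1)(1/R₁ − 1/R₂) → f = 35.35 cm (converging lens)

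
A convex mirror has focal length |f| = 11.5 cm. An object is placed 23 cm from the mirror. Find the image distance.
f = −11.5 cm (convex); 1/di = 1/f − 1/do → di = -7.667 cm (virtual image, behind mirror)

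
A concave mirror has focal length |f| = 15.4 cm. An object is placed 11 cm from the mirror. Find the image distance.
f = +15.4 cm (concave); 1/di = 1/f − 1/do → di = -38.5 cm (virtual image, behind mirror)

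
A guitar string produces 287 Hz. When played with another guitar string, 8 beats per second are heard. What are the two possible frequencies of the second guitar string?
f₂ = 287 ± 8 Hz → 295 Hz or 279 Hz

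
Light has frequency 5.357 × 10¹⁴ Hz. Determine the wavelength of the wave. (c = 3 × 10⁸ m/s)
λ = c/f = 560 nm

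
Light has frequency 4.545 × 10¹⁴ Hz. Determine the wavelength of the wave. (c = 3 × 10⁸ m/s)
λ = c/f = 660.1 nm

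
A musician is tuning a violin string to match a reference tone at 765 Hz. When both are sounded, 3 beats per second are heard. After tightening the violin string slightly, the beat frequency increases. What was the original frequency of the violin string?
768 Hz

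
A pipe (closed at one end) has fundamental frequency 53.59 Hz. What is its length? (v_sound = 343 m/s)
L = v/(4f₁) = 1.6 m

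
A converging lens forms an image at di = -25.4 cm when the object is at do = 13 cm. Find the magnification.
M = −di/do = 1.954 (upright image)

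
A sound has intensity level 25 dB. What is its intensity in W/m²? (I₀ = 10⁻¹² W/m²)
I = I₀·10^(β/10) = 3.16 × 10⁻¹⁰ W/m²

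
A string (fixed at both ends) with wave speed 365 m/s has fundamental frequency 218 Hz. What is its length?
L = v/(2f₁) = 0.8372 m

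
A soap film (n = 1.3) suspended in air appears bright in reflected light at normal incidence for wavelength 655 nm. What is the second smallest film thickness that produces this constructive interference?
2nt = (m − ½)λ with m = 2 → t = (m − ½)λ/(2n) = 377.9 nm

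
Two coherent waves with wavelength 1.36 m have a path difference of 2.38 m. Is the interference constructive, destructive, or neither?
neither (partial) — path difference = 1.75λ, neither a whole number of wavelengths nor an odd multiple of λ/2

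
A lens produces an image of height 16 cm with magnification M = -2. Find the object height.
ho = |hi|/|M| = 8 cm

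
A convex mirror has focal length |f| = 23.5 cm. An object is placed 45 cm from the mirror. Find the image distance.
f = −23.5 cm (convex); 1/di = 1/f − 1/do → di = -15.44 cm (virtual image, behind mirror)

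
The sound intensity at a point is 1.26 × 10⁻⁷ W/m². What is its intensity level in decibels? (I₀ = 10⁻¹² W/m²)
β = 10·log₁₀(I/I₀) = 51 dB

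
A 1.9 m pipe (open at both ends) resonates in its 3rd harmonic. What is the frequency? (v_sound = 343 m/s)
fₙ = nv/(2L) = 270.8 Hz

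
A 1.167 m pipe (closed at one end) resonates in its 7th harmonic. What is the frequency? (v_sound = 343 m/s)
fₙ = nv/(4L) = 514.4 Hz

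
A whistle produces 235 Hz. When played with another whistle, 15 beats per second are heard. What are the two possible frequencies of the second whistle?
f₂ = 235 ± 15 Hz → 250 Hz or 220 Hz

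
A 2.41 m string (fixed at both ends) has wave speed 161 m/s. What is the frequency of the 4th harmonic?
fₙ = nv/(2L) = 133.6 Hz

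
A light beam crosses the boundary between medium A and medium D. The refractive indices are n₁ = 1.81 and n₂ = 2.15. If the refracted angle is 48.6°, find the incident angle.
sin θ₁ = (n₂/n₁)·sin θ₂ → θ₁ = 63°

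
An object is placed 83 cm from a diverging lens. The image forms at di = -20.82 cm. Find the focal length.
1/f = 1/do + 1/di → f = -27.79 cm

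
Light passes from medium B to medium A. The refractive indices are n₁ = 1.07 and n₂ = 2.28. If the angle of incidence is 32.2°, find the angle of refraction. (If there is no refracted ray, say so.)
sin θ₂ = (n₁/n₂)·sin θ₁ = 0.2501 → θ₂ = 14.48°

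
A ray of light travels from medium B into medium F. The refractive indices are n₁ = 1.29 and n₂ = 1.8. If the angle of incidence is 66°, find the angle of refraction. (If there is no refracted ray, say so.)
sin θ₂ = (n₁/n₂)·sin θ₁ = 0.6547 → θ₂ = 40.9°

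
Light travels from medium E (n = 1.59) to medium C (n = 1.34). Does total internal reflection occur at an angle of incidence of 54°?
θc = arcsin(n₂/n₁) = 57.43°; 54° < θc, so no — the ray refracts.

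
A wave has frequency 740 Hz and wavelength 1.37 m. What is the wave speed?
v = fλ = 1014 m/s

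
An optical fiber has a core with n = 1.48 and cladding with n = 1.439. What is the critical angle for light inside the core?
θc = arcsin(n_cladding/n_core) = 76.48°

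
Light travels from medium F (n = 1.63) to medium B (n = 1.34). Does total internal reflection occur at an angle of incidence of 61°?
θc = arcsin(n₂/n₁) = 55.29°; 61° > θc, so yes — total internal reflection.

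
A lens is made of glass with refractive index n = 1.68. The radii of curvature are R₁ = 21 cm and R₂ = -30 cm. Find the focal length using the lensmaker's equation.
1/f = (n − 1)(1/R₁ − 1/R₂) → f = 18.17 cm (converging lens)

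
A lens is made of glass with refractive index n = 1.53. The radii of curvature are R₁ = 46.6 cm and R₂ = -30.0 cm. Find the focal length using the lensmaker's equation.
1/f = (n − 1)(1/R₁ − 1/R₂) → f = 34.44 cm (converging lens)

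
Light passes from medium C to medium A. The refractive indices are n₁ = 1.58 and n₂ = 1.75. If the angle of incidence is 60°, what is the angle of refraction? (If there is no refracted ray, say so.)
sin θ₂ = (n₁/n₂)·sin θ₁ = 0.7819 → θ₂ = 51.43°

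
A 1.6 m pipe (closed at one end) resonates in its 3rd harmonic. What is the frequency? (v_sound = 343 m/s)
fₙ = nv/(4L) = 160.8 Hz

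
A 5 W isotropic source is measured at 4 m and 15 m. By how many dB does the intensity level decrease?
Δβ = 20·log₁₀(r₂/r₁) = 11.48 dB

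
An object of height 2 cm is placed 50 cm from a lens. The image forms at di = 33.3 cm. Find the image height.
hi = (-di/do) × ho = -1.332 cm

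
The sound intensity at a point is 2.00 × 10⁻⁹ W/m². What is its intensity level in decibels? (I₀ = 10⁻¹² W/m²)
β = 10·log₁₀(I/I₀) = 33.01 dB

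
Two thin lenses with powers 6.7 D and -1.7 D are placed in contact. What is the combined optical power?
P_total = P₁ + P₂ = 5.0 D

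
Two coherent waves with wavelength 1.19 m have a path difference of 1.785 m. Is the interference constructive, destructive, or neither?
destructive — path difference = 1.5λ, an odd multiple of λ/2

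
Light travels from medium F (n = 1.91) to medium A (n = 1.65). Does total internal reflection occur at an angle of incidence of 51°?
θc = arcsin(n₂/n₁) = 59.75°; 51° < θc, so no — the ray refracts.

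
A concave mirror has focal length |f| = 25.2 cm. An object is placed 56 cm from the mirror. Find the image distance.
f = +25.2 cm (concave); 1/di = 1/f − 1/do → di = 45.82 cm (real image, in front of mirror)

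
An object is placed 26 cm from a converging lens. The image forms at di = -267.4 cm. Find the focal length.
1/f = 1/do + 1/di → f = 28.8 cm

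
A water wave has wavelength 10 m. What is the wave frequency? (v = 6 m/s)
f = v/λ = 0.6 Hz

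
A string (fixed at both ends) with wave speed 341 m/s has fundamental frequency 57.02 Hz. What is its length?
L = v/(2f₁) = 2.99 m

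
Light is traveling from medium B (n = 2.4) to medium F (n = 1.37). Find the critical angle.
θc = arcsin(n₂/n₁) = 34.81°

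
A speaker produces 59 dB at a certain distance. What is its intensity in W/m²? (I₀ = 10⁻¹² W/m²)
I = I₀·10^(β/10) = 7.94 × 10⁻⁷ W/m²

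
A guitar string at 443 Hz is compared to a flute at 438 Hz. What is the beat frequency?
5 Hz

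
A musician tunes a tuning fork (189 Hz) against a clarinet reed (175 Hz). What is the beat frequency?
14 Hz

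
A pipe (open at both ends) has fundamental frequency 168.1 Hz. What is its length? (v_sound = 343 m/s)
L = v/(2f₁) = 1.02 m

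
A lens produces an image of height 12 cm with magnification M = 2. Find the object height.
ho = |hi|/|M| = 6 cm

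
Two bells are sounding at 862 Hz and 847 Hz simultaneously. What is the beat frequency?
15 Hz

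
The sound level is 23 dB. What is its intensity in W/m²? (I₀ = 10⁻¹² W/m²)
I = I₀·10^(β/10) = 2.00 × 10⁻¹⁰ W/m²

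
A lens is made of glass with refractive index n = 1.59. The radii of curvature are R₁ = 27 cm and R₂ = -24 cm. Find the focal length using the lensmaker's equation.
1/f = (n − 1)(1/R₁ − 1/R₂) → f = 21.54 cm (converging lens)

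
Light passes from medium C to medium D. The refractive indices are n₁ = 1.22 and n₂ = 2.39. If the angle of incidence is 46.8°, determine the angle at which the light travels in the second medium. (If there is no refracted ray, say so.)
sin θ₂ = (n₁/n₂)·sin θ₁ = 0.3721 → θ₂ = 21.85°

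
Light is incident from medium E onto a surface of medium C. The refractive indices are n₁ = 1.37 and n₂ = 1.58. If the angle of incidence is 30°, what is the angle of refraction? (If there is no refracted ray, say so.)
sin θ₂ = (n₁/n₂)·sin θ₁ = 0.4335 → θ₂ = 25.69°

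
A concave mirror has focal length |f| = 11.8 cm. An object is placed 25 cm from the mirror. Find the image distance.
f = +11.8 cm (concave); 1/di = 1/f − 1/do → di = 22.35 cm (real image, in front of mirror)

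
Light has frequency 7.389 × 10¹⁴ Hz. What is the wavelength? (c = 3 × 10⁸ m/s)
λ = c/f = 406 nm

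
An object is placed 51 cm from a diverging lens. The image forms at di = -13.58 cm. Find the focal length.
1/f = 1/do + 1/di → f = -18.51 cm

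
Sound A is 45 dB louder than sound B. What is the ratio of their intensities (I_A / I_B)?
I_A/I_B = 10^(Δβ/10) = 31620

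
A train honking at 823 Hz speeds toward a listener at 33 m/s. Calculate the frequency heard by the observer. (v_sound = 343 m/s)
f_obs = f·v/(v − v_s) = 910.6 Hz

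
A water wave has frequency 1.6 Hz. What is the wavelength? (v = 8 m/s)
λ = v/f = 5 m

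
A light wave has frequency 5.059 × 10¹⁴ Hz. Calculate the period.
T = 1/f = 1.977 × 10⁻¹⁵ s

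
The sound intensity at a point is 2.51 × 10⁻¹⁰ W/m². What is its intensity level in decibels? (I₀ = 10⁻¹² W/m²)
β = 10·log₁₀(I/I₀) = 24 dB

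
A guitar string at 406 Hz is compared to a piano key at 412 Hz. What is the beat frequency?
6 Hz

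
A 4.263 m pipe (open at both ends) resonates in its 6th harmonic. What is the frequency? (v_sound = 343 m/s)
fₙ = nv/(2L) = 241.4 Hz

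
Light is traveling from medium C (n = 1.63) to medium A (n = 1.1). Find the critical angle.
θc = arcsin(n₂/n₁) = 42.44°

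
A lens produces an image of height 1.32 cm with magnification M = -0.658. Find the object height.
ho = |hi|/|M| = 2.006 cm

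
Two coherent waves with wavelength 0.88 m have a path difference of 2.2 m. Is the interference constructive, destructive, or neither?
destructive — path difference = 2.5λ, an odd multiple of λ/2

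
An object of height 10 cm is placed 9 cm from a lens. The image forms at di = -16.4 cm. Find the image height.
hi = (-di/do) × ho = 18.22 cm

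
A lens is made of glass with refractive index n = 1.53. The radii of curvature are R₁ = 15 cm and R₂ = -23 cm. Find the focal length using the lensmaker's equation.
1/f = (n − 1)(1/R₁ − 1/R₂) → f = 17.13 cm (converging lens)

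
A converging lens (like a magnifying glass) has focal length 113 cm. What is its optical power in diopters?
P = 1/f = 0.885 D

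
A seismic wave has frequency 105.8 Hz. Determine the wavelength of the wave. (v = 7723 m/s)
λ = v/f = 73 m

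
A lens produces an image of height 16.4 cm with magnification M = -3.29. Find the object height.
ho = |hi|/|M| = 4.985 cm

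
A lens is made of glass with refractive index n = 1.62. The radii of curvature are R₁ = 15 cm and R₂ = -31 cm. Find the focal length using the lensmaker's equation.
1/f = (n − 1)(1/R₁ − 1/R₂) → f = 16.3 cm (converging lens)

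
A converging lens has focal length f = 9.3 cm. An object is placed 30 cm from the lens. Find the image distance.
1/di = 1/f − 1/do → di = 13.48 cm (real image)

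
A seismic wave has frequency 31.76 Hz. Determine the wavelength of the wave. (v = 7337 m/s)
λ = v/f = 231 m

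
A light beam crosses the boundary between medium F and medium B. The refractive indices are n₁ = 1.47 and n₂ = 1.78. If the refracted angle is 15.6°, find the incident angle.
sin θ₁ = (n₂/n₁)·sin θ₂ → θ₁ = 19°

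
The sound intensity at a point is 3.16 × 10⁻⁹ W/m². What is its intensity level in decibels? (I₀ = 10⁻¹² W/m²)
β = 10·log₁₀(I/I₀) = 35 dB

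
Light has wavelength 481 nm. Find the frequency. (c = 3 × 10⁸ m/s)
f = c/λ = 6.237 × 10¹⁴ Hz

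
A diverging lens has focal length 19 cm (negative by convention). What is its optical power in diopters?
P = 1/f = -5.263 D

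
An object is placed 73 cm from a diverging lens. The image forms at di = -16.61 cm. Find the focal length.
1/f = 1/do + 1/di → f = -21.5 cm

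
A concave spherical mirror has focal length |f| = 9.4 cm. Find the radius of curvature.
R = 2|f| = 18.8 cm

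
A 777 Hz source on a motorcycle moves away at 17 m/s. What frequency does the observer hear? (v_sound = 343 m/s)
f_obs = f·v/(v + v_s) = 740.3 Hz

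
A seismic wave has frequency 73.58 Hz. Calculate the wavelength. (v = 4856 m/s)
λ = v/f = 66 m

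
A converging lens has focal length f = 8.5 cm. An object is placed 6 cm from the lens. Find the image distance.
1/di = 1/f − 1/do → di = -20.4 cm (virtual image)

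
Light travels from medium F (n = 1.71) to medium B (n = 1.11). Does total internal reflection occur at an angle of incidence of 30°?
θc = arcsin(n₂/n₁) = 40.48°; 30° < θc, so no — the ray refracts.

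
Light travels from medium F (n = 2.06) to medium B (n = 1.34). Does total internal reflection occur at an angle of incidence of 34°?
θc = arcsin(n₂/n₁) = 40.58°; 34° < θc, so no — the ray refracts.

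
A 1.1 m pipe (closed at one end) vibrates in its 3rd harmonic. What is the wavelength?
λₙ = 4L/n = 1.467 m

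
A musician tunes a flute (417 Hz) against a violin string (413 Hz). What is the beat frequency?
4 Hz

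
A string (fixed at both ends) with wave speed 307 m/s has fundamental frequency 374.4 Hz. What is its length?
L = v/(2f₁) = 0.41 m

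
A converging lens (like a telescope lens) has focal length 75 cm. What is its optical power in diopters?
P = 1/f = 1.333 D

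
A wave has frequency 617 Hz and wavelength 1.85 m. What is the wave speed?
v = fλ = 1141 m/s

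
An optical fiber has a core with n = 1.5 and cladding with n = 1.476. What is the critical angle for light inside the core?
θc = arcsin(n_cladding/n_core) = 79.74°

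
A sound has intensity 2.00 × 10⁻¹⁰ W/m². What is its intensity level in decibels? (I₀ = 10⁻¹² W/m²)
β = 10·log₁₀(I/I₀) = 23.01 dB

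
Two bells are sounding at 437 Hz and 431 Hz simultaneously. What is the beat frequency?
6 Hz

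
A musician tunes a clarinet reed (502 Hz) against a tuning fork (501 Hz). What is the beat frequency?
1 Hz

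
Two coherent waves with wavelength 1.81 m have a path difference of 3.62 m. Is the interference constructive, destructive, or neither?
constructive — path difference = 2λ, a whole number of wavelengths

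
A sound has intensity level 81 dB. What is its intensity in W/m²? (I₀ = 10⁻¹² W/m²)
I = I₀·10^(β/10) = 1.26 × 10⁻⁴ W/m²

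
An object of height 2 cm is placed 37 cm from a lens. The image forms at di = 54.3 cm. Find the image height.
hi = (-di/do) × ho = -2.935 cm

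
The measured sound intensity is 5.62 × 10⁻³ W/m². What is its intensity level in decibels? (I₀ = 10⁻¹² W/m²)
β = 10·log₁₀(I/I₀) = 97.5 dB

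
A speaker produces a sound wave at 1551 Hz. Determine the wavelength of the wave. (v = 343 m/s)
λ = v/f = 0.2211 m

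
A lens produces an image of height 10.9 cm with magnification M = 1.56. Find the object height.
ho = |hi|/|M| = 6.987 cm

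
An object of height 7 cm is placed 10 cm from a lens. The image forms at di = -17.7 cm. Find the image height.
hi = (-di/do) × ho = 12.39 cm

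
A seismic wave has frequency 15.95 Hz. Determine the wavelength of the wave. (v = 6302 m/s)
λ = v/f = 395.1 m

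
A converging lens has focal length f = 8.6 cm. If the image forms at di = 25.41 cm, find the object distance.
1/do = 1/f − 1/di → do = 13 cm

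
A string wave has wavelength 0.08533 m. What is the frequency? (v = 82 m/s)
f = v/λ = 961 Hz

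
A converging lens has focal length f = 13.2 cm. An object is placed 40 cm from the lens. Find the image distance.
1/di = 1/f − 1/do → di = 19.7 cm (real image)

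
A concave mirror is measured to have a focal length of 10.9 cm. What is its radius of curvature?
R = 2|f| = 21.8 cm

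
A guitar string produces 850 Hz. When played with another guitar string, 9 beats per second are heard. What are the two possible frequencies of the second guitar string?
f₂ = 850 ± 9 Hz → 859 Hz or 841 Hz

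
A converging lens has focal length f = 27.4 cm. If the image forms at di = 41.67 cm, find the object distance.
1/do = 1/f − 1/di → do = 80.01 cm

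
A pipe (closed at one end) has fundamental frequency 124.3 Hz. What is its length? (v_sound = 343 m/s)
L = v/(4f₁) = 0.6899 m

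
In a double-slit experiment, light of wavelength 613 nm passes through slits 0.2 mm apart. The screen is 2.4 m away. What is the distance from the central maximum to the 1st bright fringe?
y = mλL/d = 7.356 mm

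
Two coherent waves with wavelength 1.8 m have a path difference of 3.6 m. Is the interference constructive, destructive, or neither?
constructive — path difference = 2λ, a whole number of wavelengths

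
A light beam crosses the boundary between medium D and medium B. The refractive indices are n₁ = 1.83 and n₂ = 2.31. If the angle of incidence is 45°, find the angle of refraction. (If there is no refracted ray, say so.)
sin θ₂ = (n₁/n₂)·sin θ₁ = 0.5602 → θ₂ = 34.07°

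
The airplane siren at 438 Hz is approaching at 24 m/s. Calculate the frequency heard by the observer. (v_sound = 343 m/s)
f_obs = f·v/(v − v_s) = 471 Hz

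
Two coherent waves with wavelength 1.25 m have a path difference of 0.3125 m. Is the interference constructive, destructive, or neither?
neither (partial) — path difference = 0.25λ, neither a whole number of wavelengths nor an odd multiple of λ/2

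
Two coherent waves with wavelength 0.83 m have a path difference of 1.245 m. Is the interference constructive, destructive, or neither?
destructive — path difference = 1.5λ, an odd multiple of λ/2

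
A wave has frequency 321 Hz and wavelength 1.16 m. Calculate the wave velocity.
v = fλ = 372.4 m/s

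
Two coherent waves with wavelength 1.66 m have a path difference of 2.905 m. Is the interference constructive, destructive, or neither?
neither (partial) — path difference = 1.75λ, neither a whole number of wavelengths nor an odd multiple of λ/2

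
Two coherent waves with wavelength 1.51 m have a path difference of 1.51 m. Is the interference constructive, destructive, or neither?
constructive — path difference = 1λ, a whole number of wavelengths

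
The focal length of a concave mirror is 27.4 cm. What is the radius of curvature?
R = 2|f| = 54.8 cm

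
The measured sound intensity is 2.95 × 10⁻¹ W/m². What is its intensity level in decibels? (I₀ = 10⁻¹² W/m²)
β = 10·log₁₀(I/I₀) = 114.7 dB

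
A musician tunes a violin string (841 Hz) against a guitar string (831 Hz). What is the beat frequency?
10 Hz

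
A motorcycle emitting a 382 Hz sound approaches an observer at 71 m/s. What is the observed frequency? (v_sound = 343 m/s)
f_obs = f·v/(v − v_s) = 481.7 Hz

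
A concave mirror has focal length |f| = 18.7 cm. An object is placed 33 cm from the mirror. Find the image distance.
f = +18.7 cm (concave); 1/di = 1/f − 1/do → di = 43.15 cm (real image, in front of mirror)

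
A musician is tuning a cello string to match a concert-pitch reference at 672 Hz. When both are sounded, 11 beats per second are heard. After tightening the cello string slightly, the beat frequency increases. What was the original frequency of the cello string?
683 Hz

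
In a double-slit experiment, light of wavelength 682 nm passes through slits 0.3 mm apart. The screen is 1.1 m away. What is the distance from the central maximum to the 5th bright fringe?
y = mλL/d = 12.5 mm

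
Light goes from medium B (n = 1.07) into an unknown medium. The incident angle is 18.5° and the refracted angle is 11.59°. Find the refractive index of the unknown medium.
n₂ = n₁·sin θ₁ / sin θ₂ = 1.69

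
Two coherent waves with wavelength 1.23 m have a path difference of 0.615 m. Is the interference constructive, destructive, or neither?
destructive — path difference = 0.5λ, an odd multiple of λ/2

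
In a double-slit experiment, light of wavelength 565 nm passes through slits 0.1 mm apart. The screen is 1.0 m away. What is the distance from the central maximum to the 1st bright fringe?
y = mλL/d = 5.65 mm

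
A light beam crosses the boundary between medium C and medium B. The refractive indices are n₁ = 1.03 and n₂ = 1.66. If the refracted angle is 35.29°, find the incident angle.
sin θ₁ = (n₂/n₁)·sin θ₂ → θ₁ = 68.6°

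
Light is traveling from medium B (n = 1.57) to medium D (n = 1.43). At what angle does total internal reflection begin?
θc = arcsin(n₂/n₁) = 65.62°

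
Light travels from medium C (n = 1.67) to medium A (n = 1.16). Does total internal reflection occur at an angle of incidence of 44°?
θc = arcsin(n₂/n₁) = 44°; 44° > θc, so yes — total internal reflection.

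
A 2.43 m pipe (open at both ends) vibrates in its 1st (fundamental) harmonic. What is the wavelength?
λₙ = 2L/n = 4.86 m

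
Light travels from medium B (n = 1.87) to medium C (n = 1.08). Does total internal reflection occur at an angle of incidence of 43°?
θc = arcsin(n₂/n₁) = 35.28°; 43° > θc, so yes — total internal reflection.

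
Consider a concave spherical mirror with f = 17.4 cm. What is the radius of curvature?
R = 2|f| = 34.8 cm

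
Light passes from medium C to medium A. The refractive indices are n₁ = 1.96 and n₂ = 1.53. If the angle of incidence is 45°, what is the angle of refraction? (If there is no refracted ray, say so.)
sin θ₂ = (n₁/n₂)·sin θ₁ = 0.9058 → θ₂ = 64.94°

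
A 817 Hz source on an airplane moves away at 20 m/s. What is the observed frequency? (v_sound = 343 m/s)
f_obs = f·v/(v + v_s) = 772 Hz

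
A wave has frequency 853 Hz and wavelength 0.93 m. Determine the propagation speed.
v = fλ = 793.3 m/s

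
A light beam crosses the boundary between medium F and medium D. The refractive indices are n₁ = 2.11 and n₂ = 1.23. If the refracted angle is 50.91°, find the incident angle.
sin θ₁ = (n₂/n₁)·sin θ₂ → θ₁ = 26.9°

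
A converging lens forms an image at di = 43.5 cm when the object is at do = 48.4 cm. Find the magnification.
M = −di/do = -0.8988 (inverted image)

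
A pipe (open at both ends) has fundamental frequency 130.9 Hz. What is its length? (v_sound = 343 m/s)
L = v/(2f₁) = 1.31 m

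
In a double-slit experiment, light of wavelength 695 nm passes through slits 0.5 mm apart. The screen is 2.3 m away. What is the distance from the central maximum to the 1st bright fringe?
y = mλL/d = 3.197 mm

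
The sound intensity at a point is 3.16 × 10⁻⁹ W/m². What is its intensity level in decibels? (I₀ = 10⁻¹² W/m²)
β = 10·log₁₀(I/I₀) = 35 dB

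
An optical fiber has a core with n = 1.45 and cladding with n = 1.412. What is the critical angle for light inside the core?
θc = arcsin(n_cladding/n_core) = 76.85°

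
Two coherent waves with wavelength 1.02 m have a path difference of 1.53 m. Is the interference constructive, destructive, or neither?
destructive — path difference = 1.5λ, an odd multiple of λ/2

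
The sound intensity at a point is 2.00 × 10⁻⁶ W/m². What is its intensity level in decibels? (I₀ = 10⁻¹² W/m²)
β = 10·log₁₀(I/I₀) = 63.01 dB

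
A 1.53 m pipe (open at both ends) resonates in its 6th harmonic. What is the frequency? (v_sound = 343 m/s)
fₙ = nv/(2L) = 672.5 Hz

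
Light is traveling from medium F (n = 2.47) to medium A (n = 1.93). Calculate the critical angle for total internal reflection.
θc = arcsin(n₂/n₁) = 51.39°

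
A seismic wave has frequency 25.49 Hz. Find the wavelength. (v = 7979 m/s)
λ = v/f = 313 m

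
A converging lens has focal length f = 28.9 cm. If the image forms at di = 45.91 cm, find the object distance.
1/do = 1/f − 1/di → do = 78 cm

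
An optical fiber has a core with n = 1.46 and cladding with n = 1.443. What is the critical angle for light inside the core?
θc = arcsin(n_cladding/n_core) = 81.25°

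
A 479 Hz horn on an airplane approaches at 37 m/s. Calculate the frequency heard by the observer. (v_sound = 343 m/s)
f_obs = f·v/(v − v_s) = 536.9 Hz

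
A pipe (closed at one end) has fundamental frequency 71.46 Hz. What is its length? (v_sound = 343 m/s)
L = v/(4f₁) = 1.2 m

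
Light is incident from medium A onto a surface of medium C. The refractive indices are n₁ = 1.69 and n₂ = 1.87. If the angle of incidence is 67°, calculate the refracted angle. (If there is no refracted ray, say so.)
sin θ₂ = (n₁/n₂)·sin θ₁ = 0.8319 → θ₂ = 56.29°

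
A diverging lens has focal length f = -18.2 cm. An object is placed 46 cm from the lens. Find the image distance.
1/di = 1/f − 1/do → di = -13.04 cm (virtual image)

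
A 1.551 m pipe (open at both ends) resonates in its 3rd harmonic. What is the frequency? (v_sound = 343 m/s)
fₙ = nv/(2L) = 331.7 Hz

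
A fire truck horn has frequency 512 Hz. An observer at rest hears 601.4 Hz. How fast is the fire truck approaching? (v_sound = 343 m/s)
v_s = v·(1 − f/f_obs) = 50.99 m/s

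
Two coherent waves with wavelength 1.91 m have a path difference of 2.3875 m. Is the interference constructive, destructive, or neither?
neither (partial) — path difference = 1.25λ, neither a whole number of wavelengths nor an odd multiple of λ/2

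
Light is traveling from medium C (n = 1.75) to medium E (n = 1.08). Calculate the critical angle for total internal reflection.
θc = arcsin(n₂/n₁) = 38.11°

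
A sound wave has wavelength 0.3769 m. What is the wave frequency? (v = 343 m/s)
f = v/λ = 910.1 Hz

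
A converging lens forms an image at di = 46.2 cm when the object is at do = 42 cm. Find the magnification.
M = −di/do = -1.1 (inverted image)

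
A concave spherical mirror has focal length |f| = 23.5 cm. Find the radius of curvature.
R = 2|f| = 47 cm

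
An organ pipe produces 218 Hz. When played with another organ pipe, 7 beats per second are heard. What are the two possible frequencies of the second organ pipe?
f₂ = 218 ± 7 Hz → 225 Hz or 211 Hz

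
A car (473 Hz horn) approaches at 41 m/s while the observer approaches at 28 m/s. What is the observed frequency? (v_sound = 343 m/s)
f_obs = f·(v + v_o)/(v − v_s) = 581.1 Hz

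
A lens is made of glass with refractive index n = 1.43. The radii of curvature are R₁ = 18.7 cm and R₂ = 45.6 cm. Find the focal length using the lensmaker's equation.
1/f = (n − 1)(1/R₁ − 1/R₂) → f = 73.72 cm (converging lens)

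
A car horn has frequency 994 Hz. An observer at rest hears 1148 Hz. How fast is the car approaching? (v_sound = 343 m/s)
v_s = v·(1 − f/f_obs) = 46.01 m/s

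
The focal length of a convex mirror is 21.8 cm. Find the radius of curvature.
R = 2|f| = 43.6 cm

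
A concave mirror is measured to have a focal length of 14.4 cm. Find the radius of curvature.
R = 2|f| = 28.8 cm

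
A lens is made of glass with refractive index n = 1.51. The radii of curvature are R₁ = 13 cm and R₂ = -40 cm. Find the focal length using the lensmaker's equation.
1/f = (n − 1)(1/R₁ − 1/R₂) → f = 19.24 cm (converging lens)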